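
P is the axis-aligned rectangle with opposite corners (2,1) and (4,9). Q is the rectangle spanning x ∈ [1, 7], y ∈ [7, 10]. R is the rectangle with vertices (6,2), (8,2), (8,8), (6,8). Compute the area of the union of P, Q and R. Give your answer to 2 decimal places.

By inclusion–exclusion:
Individual areas: |P| = 16, |Q| = 18, |R| = 12.
|P∩Q|: x∈[2,4], y∈[7,9] → 2·2 = 4.
|P∩R| = 0 (no overlap).
|Q∩R|: x∈[6,7], y∈[7,8] → 1·1 = 1.
|P∩Q∩R| = 0.
|P ∪ Q ∪ R| = 46 − 5 + 0 = 41.00.

41.00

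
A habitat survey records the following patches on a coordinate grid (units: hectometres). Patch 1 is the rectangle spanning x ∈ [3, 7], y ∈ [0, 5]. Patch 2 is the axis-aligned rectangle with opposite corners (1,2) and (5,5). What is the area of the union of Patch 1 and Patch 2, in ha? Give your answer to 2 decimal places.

By inclusion–exclusion:
Individual areas: |Patch 1| = 20, |Patch 2| = 12.
|Patch 1∩Patch 2|: x∈[3,5], y∈[2,5] → 2·3 = 6.
|Patch 1 ∪ Patch 2| = 32 − 6 = 26.00.

26.00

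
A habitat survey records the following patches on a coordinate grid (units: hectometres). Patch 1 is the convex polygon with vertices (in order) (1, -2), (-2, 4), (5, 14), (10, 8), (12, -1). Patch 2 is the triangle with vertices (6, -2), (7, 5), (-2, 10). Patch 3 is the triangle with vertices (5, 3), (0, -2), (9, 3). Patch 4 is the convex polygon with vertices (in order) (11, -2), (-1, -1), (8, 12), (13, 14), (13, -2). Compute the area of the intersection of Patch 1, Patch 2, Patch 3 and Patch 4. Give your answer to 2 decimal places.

4.92

The intersection is the polygon with vertices (4.378,0.432), (3.6,1.6), (5,3), (6.714,3), (6.517,1.621).
By the shoelace formula its area is 4.92.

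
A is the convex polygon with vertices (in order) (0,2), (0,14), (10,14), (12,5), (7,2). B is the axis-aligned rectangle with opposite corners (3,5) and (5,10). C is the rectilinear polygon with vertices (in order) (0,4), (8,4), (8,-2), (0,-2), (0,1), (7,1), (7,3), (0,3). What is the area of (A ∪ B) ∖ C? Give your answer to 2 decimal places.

118.80

|A ∪ B| = 127.5.
|(A ∪ B) ∩ C| = 8.7.
|(A ∪ B) ∖ C| = 127.5 − 8.7 = 118.80.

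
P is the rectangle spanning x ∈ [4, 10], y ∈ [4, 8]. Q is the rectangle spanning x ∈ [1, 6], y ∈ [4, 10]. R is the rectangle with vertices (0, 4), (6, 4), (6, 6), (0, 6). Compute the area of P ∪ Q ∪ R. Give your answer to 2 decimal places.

48.00

By inclusion–exclusion:
Individual areas: |P| = 24, |Q| = 30, |R| = 12.
|P∩Q|: x∈[4,6], y∈[4,8] → 2·4 = 8.
|P∩R|: x∈[4,6], y∈[4,6] → 2·2 = 4.
|Q∩R|: x∈[1,6], y∈[4,6] → 5·2 = 10.
|P∩Q∩R| = 4.
|P ∪ Q ∪ R| = 66 − 22 + 4 = 48.00.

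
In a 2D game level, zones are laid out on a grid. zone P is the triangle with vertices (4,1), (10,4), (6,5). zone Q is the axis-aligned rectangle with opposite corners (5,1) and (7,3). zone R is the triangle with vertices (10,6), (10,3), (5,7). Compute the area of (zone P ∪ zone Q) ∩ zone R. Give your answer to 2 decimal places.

The region (zone P ∪ zone Q) ∩ zone R is the polygon with vertices (10,4), (9.231,3.615), (8.182,4.455).
By the shoelace formula its area is 0.52.

0.52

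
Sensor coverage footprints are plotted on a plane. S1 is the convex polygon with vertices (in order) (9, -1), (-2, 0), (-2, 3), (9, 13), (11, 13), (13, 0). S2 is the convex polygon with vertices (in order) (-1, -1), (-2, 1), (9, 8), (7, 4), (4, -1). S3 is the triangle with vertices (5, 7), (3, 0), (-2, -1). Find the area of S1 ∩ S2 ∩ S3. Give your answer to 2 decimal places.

13.25

The intersection is the polygon with vertices (4.46,5.111), (3,0), (1.438,-0.312), (-1.19,-0.074), (1.949,3.513).
By the shoelace formula its area is 13.25.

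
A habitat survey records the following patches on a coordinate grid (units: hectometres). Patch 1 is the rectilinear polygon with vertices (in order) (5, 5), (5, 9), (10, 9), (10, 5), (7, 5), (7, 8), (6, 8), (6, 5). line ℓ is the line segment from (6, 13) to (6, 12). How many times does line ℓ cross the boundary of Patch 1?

The segment lies entirely outside Patch 1 and never meets its boundary.

0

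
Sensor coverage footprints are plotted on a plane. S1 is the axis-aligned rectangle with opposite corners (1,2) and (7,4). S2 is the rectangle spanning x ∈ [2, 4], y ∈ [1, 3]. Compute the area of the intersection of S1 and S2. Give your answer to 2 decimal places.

|S1∩S2|: x∈[2,4], y∈[2,3] → 2·1 = 2.

2.00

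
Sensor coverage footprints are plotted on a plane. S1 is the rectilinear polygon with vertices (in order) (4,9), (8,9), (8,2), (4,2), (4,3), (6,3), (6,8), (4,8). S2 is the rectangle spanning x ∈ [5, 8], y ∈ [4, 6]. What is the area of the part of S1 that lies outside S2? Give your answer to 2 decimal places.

|S1| = 18, |S1∩S2| = 4.
|S1 ∖ S2| = |S1| − |S1∩S2| = 18 − 4 = 14.00.

14.00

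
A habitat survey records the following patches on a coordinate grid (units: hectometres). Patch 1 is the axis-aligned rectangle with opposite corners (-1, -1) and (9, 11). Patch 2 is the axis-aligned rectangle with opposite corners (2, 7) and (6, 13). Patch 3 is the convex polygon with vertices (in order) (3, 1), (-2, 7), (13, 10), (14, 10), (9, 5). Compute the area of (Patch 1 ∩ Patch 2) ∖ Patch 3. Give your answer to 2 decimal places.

|Patch 1 ∩ Patch 2| = 16.
|(Patch 1 ∩ Patch 2) ∩ Patch 3| = 4.8.
|(Patch 1 ∩ Patch 2) ∖ Patch 3| = 16 − 4.8 = 11.20.

11.20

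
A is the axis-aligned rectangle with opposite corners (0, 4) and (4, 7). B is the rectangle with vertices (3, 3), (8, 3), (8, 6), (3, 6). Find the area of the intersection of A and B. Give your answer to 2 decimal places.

2.00

|A∩B|: x∈[3,4], y∈[4,6] → 1·2 = 2.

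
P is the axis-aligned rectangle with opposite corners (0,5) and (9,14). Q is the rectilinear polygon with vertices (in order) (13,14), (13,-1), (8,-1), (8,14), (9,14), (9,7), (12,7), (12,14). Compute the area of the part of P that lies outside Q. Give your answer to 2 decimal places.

72.00

|P| = 81, |P∩Q| = 9.
|P ∖ Q| = |P| − |P∩Q| = 81 − 9 = 72.00.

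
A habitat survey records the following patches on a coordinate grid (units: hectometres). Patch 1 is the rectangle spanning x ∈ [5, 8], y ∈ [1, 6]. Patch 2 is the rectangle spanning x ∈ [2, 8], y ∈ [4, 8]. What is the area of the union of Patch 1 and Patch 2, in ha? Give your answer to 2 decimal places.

33.00

By inclusion–exclusion:
Individual areas: |Patch 1| = 15, |Patch 2| = 24.
|Patch 1∩Patch 2|: x∈[5,8], y∈[4,6] → 3·2 = 6.
|Patch 1 ∪ Patch 2| = 39 − 6 = 33.00.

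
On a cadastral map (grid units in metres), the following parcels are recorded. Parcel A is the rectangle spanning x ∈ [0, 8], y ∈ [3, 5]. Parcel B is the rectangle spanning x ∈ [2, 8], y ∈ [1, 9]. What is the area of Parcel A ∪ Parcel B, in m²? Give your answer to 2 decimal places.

By inclusion–exclusion:
Individual areas: |Parcel A| = 16, |Parcel B| = 48.
|Parcel A∩Parcel B|: x∈[2,8], y∈[3,5] → 6·2 = 12.
|Parcel A ∪ Parcel B| = 64 − 12 = 52.00.

52.00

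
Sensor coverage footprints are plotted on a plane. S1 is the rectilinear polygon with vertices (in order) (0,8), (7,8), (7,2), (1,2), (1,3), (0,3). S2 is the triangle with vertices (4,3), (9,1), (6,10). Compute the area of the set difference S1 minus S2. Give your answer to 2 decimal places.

27.99

|S1| = 41, |S1∩S2| = 13.0119.
|S1 ∖ S2| = |S1| − |S1∩S2| = 41 − 13.0119 = 27.99.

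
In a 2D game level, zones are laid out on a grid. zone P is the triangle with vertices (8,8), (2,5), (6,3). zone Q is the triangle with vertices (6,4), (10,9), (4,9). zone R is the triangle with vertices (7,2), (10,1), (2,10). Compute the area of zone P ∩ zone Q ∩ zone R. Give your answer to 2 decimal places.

1.28

The intersection is the polygon with vertices (6,4), (5,6.5), (5.077,6.538), (6.632,4.79).
By the shoelace formula its area is 1.28.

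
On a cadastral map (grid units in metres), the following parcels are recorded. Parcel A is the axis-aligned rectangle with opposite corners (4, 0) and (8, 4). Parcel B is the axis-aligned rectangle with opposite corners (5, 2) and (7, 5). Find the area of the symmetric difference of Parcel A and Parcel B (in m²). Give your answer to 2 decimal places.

|Parcel A∩Parcel B|: x∈[5,7], y∈[2,4] → 2·2 = 4.
|Parcel A △ Parcel B| = |Parcel A| + |Parcel B| − 2·|Parcel A∩Parcel B| = 16 + 6 − 8 = 14.00.

14.00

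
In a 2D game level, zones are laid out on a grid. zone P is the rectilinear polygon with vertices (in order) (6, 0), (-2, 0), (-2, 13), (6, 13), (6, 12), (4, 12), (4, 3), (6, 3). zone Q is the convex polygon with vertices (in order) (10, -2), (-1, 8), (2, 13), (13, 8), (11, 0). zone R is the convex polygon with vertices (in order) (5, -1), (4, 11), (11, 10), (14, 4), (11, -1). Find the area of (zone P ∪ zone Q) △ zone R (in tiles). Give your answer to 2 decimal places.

104.16

|zone P ∪ zone Q| = 164.0136.
|(zone P ∪ zone Q) ∩ zone R| = 75.4248.
|(zone P ∪ zone Q) △ zone R| = 164.0136 + 91 − 150.8496 = 104.16.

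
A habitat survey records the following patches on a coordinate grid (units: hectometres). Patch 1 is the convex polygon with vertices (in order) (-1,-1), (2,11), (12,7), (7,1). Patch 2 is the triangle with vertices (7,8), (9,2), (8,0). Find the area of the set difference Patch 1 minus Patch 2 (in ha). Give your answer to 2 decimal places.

|Patch 1| = 85, |Patch 1∩Patch 2| = 3.1703.
|Patch 1 ∖ Patch 2| = |Patch 1| − |Patch 1∩Patch 2| = 85 − 3.1703 = 81.83.

81.83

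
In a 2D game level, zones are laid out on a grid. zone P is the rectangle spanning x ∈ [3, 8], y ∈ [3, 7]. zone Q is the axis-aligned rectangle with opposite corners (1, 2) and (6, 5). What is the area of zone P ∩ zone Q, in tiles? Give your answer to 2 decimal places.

6.00

|zone P∩zone Q|: x∈[3,6], y∈[3,5] → 3·2 = 6.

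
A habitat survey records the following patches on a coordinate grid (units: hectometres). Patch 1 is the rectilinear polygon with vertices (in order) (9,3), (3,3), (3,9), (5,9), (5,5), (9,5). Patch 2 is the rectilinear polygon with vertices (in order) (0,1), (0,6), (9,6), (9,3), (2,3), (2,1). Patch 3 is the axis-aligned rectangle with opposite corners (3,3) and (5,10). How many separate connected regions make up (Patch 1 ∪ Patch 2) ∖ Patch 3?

2

(Patch 1 ∪ Patch 2) ∖ Patch 3 splits into 2 disjoint pieces (area 13, area 12).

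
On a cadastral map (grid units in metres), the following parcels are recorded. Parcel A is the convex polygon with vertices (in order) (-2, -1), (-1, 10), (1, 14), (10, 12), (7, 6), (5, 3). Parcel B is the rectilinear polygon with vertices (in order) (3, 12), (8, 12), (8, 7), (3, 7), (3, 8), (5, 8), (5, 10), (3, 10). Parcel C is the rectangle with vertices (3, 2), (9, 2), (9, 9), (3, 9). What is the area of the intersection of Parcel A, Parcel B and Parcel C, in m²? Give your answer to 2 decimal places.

The intersection is the polygon with vertices (3,7), (3,8), (5,8), (5,9), (8,9), (8,8), (7.5,7).
By the shoelace formula its area is 7.75.

7.75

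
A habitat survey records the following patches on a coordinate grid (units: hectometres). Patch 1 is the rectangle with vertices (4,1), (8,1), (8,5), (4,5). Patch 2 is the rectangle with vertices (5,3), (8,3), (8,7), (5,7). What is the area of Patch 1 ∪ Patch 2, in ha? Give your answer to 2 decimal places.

22.00

By inclusion–exclusion:
Individual areas: |Patch 1| = 16, |Patch 2| = 12.
|Patch 1∩Patch 2|: x∈[5,8], y∈[3,5] → 3·2 = 6.
|Patch 1 ∪ Patch 2| = 28 − 6 = 22.00.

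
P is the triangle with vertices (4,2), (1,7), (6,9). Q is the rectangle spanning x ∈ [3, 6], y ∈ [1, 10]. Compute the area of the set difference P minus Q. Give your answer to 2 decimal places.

4.13

|P| = 15.5, |P∩Q| = 11.3667.
|P ∖ Q| = |P| − |P∩Q| = 15.5 − 11.3667 = 4.13.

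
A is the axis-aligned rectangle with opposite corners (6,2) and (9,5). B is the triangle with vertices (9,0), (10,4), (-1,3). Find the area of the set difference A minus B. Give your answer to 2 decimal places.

|A| = 9, |A∩B| = 5.3182.
|A ∖ B| = |A| − |A∩B| = 9 − 5.3182 = 3.68.

3.68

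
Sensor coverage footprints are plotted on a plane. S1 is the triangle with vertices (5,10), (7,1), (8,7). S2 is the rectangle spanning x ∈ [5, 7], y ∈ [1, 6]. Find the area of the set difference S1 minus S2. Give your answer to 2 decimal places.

|S1| = 10.5, |S1∩S2| = 2.7778.
|S1 ∖ S2| = |S1| − |S1∩S2| = 10.5 − 2.7778 = 7.72.

7.72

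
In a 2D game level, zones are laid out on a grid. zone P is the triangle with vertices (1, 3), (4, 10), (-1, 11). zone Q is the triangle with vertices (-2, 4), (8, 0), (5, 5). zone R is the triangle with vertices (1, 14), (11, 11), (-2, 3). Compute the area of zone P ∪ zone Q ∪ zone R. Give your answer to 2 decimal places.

By inclusion–exclusion:
Individual areas: |zone P| = 19, |zone Q| = 19, |zone R| = 59.5.
|zone P∩zone Q| = 0.7121.
|zone P∩zone R| = 16.4353.
|zone Q∩zone R| = 0.5468.
|zone P∩zone Q∩zone R| = 0.
|zone P ∪ zone Q ∪ zone R| = 97.5 − 17.6942 + 0 = 79.81.

79.81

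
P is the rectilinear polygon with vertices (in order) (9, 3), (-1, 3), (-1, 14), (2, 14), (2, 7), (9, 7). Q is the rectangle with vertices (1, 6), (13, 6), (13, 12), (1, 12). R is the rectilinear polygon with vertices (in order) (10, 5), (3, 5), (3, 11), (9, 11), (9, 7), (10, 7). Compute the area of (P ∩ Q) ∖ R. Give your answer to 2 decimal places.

|P ∩ Q| = 13.
|(P ∩ Q) ∩ R| = 6.
|(P ∩ Q) ∖ R| = 13 − 6 = 7.00.

7.00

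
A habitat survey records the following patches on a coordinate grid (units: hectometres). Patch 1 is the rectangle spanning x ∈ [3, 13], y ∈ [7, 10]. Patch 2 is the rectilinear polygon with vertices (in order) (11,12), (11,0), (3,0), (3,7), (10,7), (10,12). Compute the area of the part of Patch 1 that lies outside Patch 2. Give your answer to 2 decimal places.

27.00

|Patch 1| = 30, |Patch 1∩Patch 2| = 3.
|Patch 1 ∖ Patch 2| = |Patch 1| − |Patch 1∩Patch 2| = 30 − 3 = 27.00.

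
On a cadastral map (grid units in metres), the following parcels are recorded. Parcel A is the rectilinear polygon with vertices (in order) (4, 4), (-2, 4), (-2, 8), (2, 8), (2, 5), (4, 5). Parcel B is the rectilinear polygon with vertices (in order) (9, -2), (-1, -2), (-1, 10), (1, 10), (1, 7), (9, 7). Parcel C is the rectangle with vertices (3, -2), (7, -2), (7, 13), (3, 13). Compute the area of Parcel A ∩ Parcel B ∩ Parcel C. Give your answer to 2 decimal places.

The intersection is the polygon with vertices (4,5), (4,4), (3,4), (3,5).
By the shoelace formula its area is 1.00.

1.00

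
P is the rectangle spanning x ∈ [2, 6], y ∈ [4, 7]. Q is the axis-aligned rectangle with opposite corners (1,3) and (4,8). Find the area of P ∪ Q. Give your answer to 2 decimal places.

By inclusion–exclusion:
Individual areas: |P| = 12, |Q| = 15.
|P∩Q|: x∈[2,4], y∈[4,7] → 2·3 = 6.
|P ∪ Q| = 27 − 6 = 21.00.

21.00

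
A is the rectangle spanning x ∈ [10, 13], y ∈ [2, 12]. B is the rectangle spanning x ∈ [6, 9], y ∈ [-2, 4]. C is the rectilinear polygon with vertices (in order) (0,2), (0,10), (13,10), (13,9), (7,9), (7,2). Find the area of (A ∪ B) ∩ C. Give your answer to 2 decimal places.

|A ∪ B| = 48.
|(A ∪ B) ∩ C| = 5.00.

5.00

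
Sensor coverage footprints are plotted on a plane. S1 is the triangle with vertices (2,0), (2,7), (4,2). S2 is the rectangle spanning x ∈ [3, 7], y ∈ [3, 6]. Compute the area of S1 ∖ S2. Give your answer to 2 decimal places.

6.55

|S1| = 7, |S1∩S2| = 0.45.
|S1 ∖ S2| = |S1| − |S1∩S2| = 7 − 0.45 = 6.55.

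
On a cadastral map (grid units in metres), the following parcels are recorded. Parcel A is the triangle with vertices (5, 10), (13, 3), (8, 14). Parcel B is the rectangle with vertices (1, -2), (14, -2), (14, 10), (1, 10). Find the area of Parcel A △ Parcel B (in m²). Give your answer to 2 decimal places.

|Parcel A| = 26.5, |Parcel B| = 156, |Parcel A∩Parcel B| = 16.8636.
|Parcel A △ Parcel B| = |Parcel A| + |Parcel B| − 2·|Parcel A∩Parcel B| = 26.5 + 156 − 33.7273 = 148.77.

148.77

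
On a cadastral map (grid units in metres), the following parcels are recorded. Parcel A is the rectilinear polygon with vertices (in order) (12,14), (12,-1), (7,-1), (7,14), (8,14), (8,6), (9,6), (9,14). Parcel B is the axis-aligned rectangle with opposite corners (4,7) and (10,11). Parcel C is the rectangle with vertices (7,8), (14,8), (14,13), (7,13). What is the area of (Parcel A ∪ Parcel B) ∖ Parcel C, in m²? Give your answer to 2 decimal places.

|Parcel A ∪ Parcel B| = 83.
|(Parcel A ∪ Parcel B) ∩ Parcel C| = 23.
|(Parcel A ∪ Parcel B) ∖ Parcel C| = 83 − 23 = 60.00.

60.00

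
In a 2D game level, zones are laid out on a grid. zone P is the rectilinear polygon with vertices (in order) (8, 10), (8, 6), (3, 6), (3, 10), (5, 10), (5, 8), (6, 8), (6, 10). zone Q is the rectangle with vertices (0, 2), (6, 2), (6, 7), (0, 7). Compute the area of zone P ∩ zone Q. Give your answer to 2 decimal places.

The intersection is the polygon with vertices (3,6), (3,7), (6,7), (6,6).
By the shoelace formula its area is 3.00.

3.00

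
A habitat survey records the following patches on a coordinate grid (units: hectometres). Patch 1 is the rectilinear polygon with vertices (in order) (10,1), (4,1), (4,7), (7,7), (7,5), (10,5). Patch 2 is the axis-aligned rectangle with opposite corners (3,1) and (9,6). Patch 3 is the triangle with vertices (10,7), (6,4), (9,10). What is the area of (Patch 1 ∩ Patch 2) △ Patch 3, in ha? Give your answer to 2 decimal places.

|Patch 1 ∩ Patch 2| = 23.
|(Patch 1 ∩ Patch 2) ∩ Patch 3| = 0.6667.
|(Patch 1 ∩ Patch 2) △ Patch 3| = 23 + 7.5 − 1.3333 = 29.17.

29.17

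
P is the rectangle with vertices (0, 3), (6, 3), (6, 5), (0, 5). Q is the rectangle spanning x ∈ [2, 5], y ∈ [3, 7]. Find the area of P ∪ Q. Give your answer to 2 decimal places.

By inclusion–exclusion:
Individual areas: |P| = 12, |Q| = 12.
|P∩Q|: x∈[2,5], y∈[3,5] → 3·2 = 6.
|P ∪ Q| = 24 − 6 = 18.00.

18.00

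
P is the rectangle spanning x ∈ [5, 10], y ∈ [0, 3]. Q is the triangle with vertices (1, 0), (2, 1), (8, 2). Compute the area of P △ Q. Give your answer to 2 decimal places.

|P| = 15, |Q| = 2.5, |P∩Q| = 0.5357.
|P △ Q| = |P| + |Q| − 2·|P∩Q| = 15 + 2.5 − 1.0714 = 16.43.

16.43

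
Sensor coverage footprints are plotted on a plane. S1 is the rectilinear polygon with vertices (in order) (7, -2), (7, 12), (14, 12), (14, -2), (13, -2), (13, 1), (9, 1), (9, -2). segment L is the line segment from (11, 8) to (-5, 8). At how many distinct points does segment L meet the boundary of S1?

1

The segment meets the boundary at (7,8).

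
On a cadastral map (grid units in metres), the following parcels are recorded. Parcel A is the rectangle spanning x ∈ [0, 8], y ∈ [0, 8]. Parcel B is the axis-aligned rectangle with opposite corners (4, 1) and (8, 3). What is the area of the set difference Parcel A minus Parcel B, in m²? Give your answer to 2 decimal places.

56.00

|Parcel A∩Parcel B|: x∈[4,8], y∈[1,3] → 4·2 = 8.
|Parcel A| = 64.
|Parcel A ∖ Parcel B| = |Parcel A| − |Parcel A∩Parcel B| = 64 − 8 = 56.00.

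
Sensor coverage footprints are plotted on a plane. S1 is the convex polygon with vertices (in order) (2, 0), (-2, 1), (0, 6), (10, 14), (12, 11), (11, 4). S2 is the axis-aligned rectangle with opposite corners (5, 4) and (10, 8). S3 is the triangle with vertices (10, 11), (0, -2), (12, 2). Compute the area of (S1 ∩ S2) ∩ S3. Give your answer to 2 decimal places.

The region (S1 ∩ S2) ∩ S3 is the polygon with vertices (5,4.5), (7.692,8), (10,8), (10,4), (5,4).
By the shoelace formula its area is 15.29.

15.29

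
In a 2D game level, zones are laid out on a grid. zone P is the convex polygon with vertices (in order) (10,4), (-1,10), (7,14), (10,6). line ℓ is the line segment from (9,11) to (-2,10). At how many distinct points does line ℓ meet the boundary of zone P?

The segment meets the boundary at (-0.778,10.111), (8.154,10.923).

2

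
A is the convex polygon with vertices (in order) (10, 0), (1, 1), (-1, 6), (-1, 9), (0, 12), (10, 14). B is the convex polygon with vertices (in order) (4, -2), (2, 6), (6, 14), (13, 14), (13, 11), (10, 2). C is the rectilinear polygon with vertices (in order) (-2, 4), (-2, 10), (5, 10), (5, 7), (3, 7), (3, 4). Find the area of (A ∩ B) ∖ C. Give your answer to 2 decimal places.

77.24

|A ∩ B| = 84.7365.
|(A ∩ B) ∩ C| = 7.5.
|(A ∩ B) ∖ C| = 84.7365 − 7.5 = 77.24.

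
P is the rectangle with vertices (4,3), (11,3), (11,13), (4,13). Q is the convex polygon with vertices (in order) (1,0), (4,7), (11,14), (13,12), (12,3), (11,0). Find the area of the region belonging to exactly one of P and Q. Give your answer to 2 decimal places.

67.00

|P| = 70, |Q| = 101, |P∩Q| = 52.
|P △ Q| = |P| + |Q| − 2·|P∩Q| = 70 + 101 − 104 = 67.00.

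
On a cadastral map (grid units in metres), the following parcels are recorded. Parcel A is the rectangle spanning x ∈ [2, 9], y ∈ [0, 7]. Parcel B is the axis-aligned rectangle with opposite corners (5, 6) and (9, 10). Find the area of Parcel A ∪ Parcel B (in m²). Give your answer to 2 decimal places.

By inclusion–exclusion:
Individual areas: |Parcel A| = 49, |Parcel B| = 16.
|Parcel A∩Parcel B|: x∈[5,9], y∈[6,7] → 4·1 = 4.
|Parcel A ∪ Parcel B| = 65 − 4 = 61.00.

61.00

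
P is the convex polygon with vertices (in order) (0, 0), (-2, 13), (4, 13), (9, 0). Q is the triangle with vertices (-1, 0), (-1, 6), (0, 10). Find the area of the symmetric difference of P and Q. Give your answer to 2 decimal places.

97.04

|P| = 97.5, |Q| = 3, |P∩Q| = 1.7316.
|P △ Q| = |P| + |Q| − 2·|P∩Q| = 97.5 + 3 − 3.4632 = 97.04.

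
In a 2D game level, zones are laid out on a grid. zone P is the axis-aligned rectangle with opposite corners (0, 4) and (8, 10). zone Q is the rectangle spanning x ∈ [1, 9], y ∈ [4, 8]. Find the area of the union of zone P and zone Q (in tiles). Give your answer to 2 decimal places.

By inclusion–exclusion:
Individual areas: |zone P| = 48, |zone Q| = 32.
|zone P∩zone Q|: x∈[1,8], y∈[4,8] → 7·4 = 28.
|zone P ∪ zone Q| = 80 − 28 = 52.00.

52.00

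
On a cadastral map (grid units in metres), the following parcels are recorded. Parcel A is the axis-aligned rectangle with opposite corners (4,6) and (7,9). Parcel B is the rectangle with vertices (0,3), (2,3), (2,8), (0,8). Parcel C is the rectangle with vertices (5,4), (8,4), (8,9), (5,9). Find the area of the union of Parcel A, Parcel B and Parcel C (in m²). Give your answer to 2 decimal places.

By inclusion–exclusion:
Individual areas: |Parcel A| = 9, |Parcel B| = 10, |Parcel C| = 15.
|Parcel A∩Parcel B| = 0 (no overlap).
|Parcel A∩Parcel C|: x∈[5,7], y∈[6,9] → 2·3 = 6.
|Parcel B∩Parcel C| = 0 (no overlap).
|Parcel A∩Parcel B∩Parcel C| = 0.
|Parcel A ∪ Parcel B ∪ Parcel C| = 34 − 6 + 0 = 28.00.

28.00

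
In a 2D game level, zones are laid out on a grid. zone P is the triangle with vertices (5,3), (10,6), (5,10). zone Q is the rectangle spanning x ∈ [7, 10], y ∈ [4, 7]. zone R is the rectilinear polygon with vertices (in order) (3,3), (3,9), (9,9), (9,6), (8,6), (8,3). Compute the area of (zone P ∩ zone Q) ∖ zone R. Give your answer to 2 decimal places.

1.60

|zone P ∩ zone Q| = 5.075.
|(zone P ∩ zone Q) ∩ zone R| = 3.475.
|(zone P ∩ zone Q) ∖ zone R| = 5.075 − 3.475 = 1.60.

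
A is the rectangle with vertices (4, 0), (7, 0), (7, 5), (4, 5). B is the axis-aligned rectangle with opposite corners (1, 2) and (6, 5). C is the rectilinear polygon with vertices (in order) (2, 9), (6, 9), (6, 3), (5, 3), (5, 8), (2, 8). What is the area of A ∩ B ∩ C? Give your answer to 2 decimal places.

The intersection is the polygon with vertices (6,3), (5,3), (5,5), (6,5).
By the shoelace formula its area is 2.00.

2.00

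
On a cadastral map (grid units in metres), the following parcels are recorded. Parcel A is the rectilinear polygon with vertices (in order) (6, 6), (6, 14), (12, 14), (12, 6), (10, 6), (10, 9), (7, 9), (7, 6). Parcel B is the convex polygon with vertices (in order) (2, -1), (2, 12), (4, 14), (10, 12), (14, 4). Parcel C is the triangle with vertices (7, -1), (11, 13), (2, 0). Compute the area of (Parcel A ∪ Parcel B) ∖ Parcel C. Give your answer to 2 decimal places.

98.56

|Parcel A ∪ Parcel B| = 131.3333.
|(Parcel A ∪ Parcel B) ∩ Parcel C| = 32.777.
|(Parcel A ∪ Parcel B) ∖ Parcel C| = 131.3333 − 32.777 = 98.56.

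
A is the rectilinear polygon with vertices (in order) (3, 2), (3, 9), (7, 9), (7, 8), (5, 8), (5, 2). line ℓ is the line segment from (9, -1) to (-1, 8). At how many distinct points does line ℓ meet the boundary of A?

2

The segment meets the boundary at (3,4.4), (5,2.6).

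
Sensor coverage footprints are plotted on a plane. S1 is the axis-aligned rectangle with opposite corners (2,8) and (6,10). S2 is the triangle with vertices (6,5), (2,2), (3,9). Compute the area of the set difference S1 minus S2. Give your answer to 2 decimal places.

7.55

|S1| = 8, |S1∩S2| = 0.4464.
|S1 ∖ S2| = |S1| − |S1∩S2| = 8 − 0.4464 = 7.55.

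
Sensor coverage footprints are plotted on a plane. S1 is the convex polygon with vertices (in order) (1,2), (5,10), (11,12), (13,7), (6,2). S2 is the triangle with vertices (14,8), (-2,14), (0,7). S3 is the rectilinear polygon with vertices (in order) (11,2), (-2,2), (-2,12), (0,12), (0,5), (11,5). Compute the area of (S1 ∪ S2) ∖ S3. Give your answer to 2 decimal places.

|S1 ∪ S2| = 99.4438.
|(S1 ∪ S2) ∩ S3| = 22.6214.
|(S1 ∪ S2) ∖ S3| = 99.4438 − 22.6214 = 76.82.

76.82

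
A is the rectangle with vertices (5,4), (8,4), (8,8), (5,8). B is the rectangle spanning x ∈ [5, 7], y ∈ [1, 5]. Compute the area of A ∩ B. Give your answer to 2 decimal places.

2.00

|A∩B|: x∈[5,7], y∈[4,5] → 2·1 = 2.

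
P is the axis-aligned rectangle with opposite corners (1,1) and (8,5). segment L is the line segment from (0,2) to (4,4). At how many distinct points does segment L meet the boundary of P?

The segment meets the boundary at (1,2.5).

1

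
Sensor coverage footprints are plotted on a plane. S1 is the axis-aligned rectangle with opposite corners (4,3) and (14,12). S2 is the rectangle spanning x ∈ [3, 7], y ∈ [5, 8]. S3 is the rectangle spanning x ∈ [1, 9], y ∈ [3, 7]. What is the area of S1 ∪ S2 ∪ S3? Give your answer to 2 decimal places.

By inclusion–exclusion:
Individual areas: |S1| = 90, |S2| = 12, |S3| = 32.
|S1∩S2|: x∈[4,7], y∈[5,8] → 3·3 = 9.
|S1∩S3|: x∈[4,9], y∈[3,7] → 5·4 = 20.
|S2∩S3|: x∈[3,7], y∈[5,7] → 4·2 = 8.
|S1∩S2∩S3| = 6.
|S1 ∪ S2 ∪ S3| = 134 − 37 + 6 = 103.00.

103.00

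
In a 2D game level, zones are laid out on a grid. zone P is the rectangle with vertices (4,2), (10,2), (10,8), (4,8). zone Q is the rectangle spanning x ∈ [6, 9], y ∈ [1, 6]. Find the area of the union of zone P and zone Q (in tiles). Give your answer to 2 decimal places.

By inclusion–exclusion:
Individual areas: |zone P| = 36, |zone Q| = 15.
|zone P∩zone Q|: x∈[6,9], y∈[2,6] → 3·4 = 12.
|zone P ∪ zone Q| = 51 − 12 = 39.00.

39.00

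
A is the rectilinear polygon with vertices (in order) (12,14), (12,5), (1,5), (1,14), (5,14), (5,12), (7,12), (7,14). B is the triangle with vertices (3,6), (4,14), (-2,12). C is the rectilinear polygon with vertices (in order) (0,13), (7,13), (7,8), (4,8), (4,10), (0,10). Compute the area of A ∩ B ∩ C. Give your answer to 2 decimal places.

The intersection is the polygon with vertices (3.5,10), (1,10), (1,13), (3.875,13).
By the shoelace formula its area is 8.06.

8.06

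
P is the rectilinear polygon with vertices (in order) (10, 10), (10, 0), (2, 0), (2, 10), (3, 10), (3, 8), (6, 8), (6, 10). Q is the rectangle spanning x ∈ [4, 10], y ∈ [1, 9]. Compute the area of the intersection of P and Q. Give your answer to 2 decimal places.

The intersection is the polygon with vertices (10,1), (4,1), (4,8), (6,8), (6,9), (10,9).
By the shoelace formula its area is 46.00.

46.00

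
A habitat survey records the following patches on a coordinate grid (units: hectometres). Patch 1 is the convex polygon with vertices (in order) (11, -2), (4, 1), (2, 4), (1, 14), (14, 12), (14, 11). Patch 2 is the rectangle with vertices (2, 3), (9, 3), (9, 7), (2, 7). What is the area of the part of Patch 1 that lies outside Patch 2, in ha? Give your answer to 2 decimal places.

|Patch 1| = 145, |Patch 1∩Patch 2| = 27.6667.
|Patch 1 ∖ Patch 2| = |Patch 1| − |Patch 1∩Patch 2| = 145 − 27.6667 = 117.33.

117.33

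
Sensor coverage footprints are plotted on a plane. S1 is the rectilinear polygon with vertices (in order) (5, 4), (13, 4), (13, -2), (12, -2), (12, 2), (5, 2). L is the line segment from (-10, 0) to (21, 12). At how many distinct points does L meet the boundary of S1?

0

The segment lies entirely outside S1 and never meets its boundary.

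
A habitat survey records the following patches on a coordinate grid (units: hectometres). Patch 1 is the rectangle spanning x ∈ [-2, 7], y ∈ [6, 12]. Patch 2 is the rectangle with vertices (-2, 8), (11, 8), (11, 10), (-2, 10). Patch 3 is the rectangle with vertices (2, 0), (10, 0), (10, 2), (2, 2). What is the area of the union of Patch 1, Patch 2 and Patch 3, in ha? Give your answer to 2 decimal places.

By inclusion–exclusion:
Individual areas: |Patch 1| = 54, |Patch 2| = 26, |Patch 3| = 16.
|Patch 1∩Patch 2|: x∈[-2,7], y∈[8,10] → 9·2 = 18.
|Patch 1∩Patch 3| = 0 (no overlap).
|Patch 2∩Patch 3| = 0 (no overlap).
|Patch 1∩Patch 2∩Patch 3| = 0.
|Patch 1 ∪ Patch 2 ∪ Patch 3| = 96 − 18 + 0 = 78.00.

78.00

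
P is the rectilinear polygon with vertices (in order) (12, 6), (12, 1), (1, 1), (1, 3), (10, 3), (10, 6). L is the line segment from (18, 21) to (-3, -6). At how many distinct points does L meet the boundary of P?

The segment meets the boundary at (2.444,1), (4,3).

2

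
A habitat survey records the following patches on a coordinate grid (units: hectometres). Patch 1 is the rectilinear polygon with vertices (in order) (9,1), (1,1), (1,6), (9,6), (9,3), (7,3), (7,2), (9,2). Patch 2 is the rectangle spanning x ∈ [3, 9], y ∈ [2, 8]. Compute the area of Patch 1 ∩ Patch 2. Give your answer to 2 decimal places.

22.00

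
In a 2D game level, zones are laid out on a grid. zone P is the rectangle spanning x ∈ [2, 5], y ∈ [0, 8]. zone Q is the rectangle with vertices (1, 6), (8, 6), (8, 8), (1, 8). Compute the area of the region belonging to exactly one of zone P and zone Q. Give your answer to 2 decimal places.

26.00

|zone P∩zone Q|: x∈[2,5], y∈[6,8] → 3·2 = 6.
|zone P △ zone Q| = |zone P| + |zone Q| − 2·|zone P∩zone Q| = 24 + 14 − 12 = 26.00.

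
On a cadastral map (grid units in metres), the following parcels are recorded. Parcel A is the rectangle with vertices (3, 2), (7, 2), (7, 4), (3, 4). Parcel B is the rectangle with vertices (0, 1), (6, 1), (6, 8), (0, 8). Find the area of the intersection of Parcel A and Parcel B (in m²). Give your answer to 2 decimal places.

|Parcel A∩Parcel B|: x∈[3,6], y∈[2,4] → 3·2 = 6.

6.00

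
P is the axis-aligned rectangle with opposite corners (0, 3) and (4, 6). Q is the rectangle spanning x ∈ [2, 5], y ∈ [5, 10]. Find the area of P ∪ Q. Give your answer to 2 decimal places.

25.00

By inclusion–exclusion:
Individual areas: |P| = 12, |Q| = 15.
|P∩Q|: x∈[2,4], y∈[5,6] → 2·1 = 2.
|P ∪ Q| = 27 − 2 = 25.00.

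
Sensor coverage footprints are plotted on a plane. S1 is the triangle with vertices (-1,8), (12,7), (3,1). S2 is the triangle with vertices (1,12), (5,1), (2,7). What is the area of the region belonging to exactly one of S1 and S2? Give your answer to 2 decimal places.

42.10

|S1| = 43.5, |S2| = 4.5, |S1∩S2| = 2.9518.
|S1 △ S2| = |S1| + |S2| − 2·|S1∩S2| = 43.5 + 4.5 − 5.9036 = 42.10.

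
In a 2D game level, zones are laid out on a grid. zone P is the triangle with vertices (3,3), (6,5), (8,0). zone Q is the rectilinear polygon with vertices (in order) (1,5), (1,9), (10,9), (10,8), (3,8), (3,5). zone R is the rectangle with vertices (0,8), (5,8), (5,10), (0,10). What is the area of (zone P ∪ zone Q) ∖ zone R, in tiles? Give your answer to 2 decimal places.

20.50

|zone P ∪ zone Q| = 24.5.
|(zone P ∪ zone Q) ∩ zone R| = 4.
|(zone P ∪ zone Q) ∖ zone R| = 24.5 − 4 = 20.50.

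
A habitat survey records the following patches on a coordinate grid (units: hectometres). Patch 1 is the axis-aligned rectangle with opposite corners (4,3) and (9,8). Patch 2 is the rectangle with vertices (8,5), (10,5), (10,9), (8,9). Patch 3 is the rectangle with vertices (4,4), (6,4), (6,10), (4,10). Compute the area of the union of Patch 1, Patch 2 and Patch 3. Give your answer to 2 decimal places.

By inclusion–exclusion:
Individual areas: |Patch 1| = 25, |Patch 2| = 8, |Patch 3| = 12.
|Patch 1∩Patch 2|: x∈[8,9], y∈[5,8] → 1·3 = 3.
|Patch 1∩Patch 3|: x∈[4,6], y∈[4,8] → 2·4 = 8.
|Patch 2∩Patch 3| = 0 (no overlap).
|Patch 1∩Patch 2∩Patch 3| = 0.
|Patch 1 ∪ Patch 2 ∪ Patch 3| = 45 − 11 + 0 = 34.00.

34.00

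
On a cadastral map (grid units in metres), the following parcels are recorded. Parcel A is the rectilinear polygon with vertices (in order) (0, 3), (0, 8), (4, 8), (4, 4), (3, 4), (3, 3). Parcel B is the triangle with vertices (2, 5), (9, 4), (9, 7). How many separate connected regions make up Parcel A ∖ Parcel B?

1

Parcel A ∖ Parcel B is a single connected region.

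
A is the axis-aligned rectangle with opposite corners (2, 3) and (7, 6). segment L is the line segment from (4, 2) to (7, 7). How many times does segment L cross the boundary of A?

2

The segment meets the boundary at (6.4,6), (4.6,3).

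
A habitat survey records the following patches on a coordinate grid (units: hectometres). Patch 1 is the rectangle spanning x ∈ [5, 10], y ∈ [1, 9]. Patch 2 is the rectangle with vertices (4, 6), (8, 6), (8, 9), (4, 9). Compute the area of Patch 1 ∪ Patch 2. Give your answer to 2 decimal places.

By inclusion–exclusion:
Individual areas: |Patch 1| = 40, |Patch 2| = 12.
|Patch 1∩Patch 2|: x∈[5,8], y∈[6,9] → 3·3 = 9.
|Patch 1 ∪ Patch 2| = 52 − 9 = 43.00.

43.00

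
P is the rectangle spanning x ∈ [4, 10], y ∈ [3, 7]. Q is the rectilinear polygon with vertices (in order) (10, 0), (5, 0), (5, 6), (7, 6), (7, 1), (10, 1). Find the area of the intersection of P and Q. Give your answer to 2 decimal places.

The intersection is the polygon with vertices (5,3), (5,6), (7,6), (7,3).
By the shoelace formula its area is 6.00.

6.00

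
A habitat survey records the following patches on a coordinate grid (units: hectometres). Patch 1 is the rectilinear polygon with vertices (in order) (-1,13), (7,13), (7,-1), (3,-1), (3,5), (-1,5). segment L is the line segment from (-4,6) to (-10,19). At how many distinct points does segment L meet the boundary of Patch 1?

The segment lies entirely outside Patch 1 and never meets its boundary.

0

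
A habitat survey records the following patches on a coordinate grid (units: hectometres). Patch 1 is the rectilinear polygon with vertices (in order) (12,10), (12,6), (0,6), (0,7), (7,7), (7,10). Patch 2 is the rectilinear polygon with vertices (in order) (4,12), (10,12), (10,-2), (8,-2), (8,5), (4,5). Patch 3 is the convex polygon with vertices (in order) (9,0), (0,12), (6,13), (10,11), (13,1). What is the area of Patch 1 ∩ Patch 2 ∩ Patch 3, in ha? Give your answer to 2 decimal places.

The intersection is the polygon with vertices (4,7), (7,7), (7,10), (10,10), (10,6), (4.5,6), (4,6.667).
By the shoelace formula its area is 14.83.

14.83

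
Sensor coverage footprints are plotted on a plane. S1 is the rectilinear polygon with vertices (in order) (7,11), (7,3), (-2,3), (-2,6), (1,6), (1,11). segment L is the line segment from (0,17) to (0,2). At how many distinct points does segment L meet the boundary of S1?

2

The segment meets the boundary at (0,3), (0,6).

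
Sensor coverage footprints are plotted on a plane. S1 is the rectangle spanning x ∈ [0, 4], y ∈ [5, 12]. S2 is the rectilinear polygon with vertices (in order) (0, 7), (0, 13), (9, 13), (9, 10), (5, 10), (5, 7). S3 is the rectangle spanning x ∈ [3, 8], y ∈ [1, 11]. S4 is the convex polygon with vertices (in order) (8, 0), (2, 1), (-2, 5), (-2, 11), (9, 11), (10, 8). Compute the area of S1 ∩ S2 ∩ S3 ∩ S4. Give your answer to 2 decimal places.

4.00

The intersection is the polygon with vertices (3,7), (3,11), (4,11), (4,7).
By the shoelace formula its area is 4.00.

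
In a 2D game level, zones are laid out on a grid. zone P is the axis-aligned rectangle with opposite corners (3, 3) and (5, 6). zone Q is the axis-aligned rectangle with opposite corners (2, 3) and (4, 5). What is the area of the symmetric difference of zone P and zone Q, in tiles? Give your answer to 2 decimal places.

|zone P∩zone Q|: x∈[3,4], y∈[3,5] → 1·2 = 2.
|zone P △ zone Q| = |zone P| + |zone Q| − 2·|zone P∩zone Q| = 6 + 4 − 4 = 6.00.

6.00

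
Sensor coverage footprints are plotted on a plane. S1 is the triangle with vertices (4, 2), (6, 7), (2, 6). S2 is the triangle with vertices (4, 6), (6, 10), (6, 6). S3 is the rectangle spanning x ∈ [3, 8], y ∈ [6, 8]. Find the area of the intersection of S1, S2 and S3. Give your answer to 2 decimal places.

1.23

The intersection is the polygon with vertices (4,6), (4.286,6.571), (6,7), (5.6,6).
By the shoelace formula its area is 1.23.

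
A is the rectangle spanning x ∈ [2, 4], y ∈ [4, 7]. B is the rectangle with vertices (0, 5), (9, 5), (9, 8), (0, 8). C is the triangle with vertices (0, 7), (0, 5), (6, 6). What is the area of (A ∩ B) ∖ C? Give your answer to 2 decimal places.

2.00

|A ∩ B| = 4.
|(A ∩ B) ∩ C| = 2.
|(A ∩ B) ∖ C| = 4 − 2 = 2.00.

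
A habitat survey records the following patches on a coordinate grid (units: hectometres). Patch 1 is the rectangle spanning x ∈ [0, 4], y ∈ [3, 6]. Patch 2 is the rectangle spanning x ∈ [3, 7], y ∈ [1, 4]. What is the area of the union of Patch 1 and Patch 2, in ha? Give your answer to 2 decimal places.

By inclusion–exclusion:
Individual areas: |Patch 1| = 12, |Patch 2| = 12.
|Patch 1∩Patch 2|: x∈[3,4], y∈[3,4] → 1·1 = 1.
|Patch 1 ∪ Patch 2| = 24 − 1 = 23.00.

23.00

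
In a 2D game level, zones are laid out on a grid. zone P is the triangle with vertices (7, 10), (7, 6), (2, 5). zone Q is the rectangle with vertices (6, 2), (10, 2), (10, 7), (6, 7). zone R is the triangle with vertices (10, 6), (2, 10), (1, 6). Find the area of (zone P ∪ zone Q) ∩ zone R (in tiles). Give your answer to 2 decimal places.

The region (zone P ∪ zone Q) ∩ zone R is the polygon with vertices (8,7), (10,6), (3,6), (5.333,8.333), (7,7.5), (7,7).
By the shoelace formula its area is 7.92.

7.92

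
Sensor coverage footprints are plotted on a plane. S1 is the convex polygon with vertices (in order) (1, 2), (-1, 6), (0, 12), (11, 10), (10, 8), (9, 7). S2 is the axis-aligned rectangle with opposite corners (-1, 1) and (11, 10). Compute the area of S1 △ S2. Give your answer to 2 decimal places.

|S1| = 69.5, |S2| = 108, |S1∩S2| = 58.1667.
|S1 △ S2| = |S1| + |S2| − 2·|S1∩S2| = 69.5 + 108 − 116.3333 = 61.17.

61.17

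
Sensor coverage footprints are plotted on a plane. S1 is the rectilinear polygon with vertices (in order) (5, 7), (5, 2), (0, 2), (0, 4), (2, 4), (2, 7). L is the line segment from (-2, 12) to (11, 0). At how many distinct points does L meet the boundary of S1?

2

The segment meets the boundary at (5,5.538), (3.417,7).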